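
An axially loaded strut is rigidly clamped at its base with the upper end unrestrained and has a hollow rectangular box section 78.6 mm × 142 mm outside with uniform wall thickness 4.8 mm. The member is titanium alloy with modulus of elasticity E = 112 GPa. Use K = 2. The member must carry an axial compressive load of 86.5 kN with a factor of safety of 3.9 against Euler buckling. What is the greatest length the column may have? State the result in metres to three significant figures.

L_max ≈ 1.32 m

Inner dimensions: h_i = 142 − 2×4.8 = 132.4 mm, b_i = 78.6 − 2×4.8 = 69.00 mm
Weak-axis I_min = (h_o·b_o³ − h_i·b_i³)/12 with b_o = 78.6, b_i = 69.00 mm (shorter outer/inner sides).
I_min = (142×78.6³ − 132.4×69.00³)/12 = 2.122×10^6 mm⁴
I = 2.122×10^-6 m⁴
Required critical load P_cr = n·P = 3.9 × 86.5 = 337.3 kN = 3.373×10^5 N
From P_cr = π²EI/(K·L)²:  L = (1/K)·√(π²EI/P_cr) = (1/2)·√(π²×1.12×10^11×2.122×10^-6/3.373×10^5)
L = 1.32 m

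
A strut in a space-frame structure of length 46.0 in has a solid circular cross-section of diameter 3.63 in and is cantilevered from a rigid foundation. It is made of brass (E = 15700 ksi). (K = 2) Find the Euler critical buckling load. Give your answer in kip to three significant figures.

I = πd⁴/64 = π×3.63⁴/64 = 8.523 in⁴
Effective length L_e = K·L = 2 × 46.0 = 92.00 in
P_cr = π²EI / L_e² = π² × 15700×10³ × 8.523 / 92.00² = 1.560×10^5 lb

P_cr ≈ 156 kip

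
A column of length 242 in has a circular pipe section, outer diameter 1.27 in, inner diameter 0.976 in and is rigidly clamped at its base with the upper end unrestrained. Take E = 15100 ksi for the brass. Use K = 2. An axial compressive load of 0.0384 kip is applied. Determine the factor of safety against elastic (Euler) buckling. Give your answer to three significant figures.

n ≈ 1.38

d_o = 1.27 in, d_i = 0.976 in
I = π(d_o⁴ − d_i⁴)/64 = π(1.27⁴ − 0.9760⁴)/64 = 8.316×10^-2 in⁴
Effective length L_e = K·L = 2 × 242 = 484.0 in
P_cr = π²EI / L_e² = π² × 15100×10³ × 8.316×10^-2 / 484.0² = 52.90 lb
Factor of safety n = P_cr / P = 0.052903 / 0.0384 = 1.38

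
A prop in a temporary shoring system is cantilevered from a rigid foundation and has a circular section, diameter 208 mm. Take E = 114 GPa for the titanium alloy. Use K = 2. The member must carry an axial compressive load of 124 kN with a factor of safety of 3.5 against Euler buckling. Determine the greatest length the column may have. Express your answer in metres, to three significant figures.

I = πd⁴/64 = π×208⁴/64 = 9.188×10^7 mm⁴
I = 9.188×10^-5 m⁴
Required critical load P_cr = n·P = 3.5 × 124 = 434.0 kN = 4.340×10^5 N
From P_cr = π²EI/(K·L)²:  L = (1/K)·√(π²EI/P_cr) = (1/2)·√(π²×1.14×10^11×9.188×10^-5/4.340×10^5)
L = 7.72 m

L_max ≈ 7.72 m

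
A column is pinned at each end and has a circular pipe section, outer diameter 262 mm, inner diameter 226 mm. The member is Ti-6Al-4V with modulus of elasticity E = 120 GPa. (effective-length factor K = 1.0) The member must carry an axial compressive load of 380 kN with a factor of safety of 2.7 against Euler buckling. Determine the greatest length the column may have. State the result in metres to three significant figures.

L_max ≈ 10.9 m

d_o = 262 mm, d_i = 226 mm
I = π(d_o⁴ − d_i⁴)/64 = π(262⁴ − 226.0⁴)/64 = 1.032×10^8 mm⁴
I = 1.032×10^-4 m⁴
Required critical load P_cr = n·P = 2.7 × 380 = 1026 kN = 1.026×10^6 N
From P_cr = π²EI/(K·L)²:  L = (1/K)·√(π²EI/P_cr) = (1/1)·√(π²×1.20×10^11×1.032×10^-4/1.026×10^6)
L = 10.9 m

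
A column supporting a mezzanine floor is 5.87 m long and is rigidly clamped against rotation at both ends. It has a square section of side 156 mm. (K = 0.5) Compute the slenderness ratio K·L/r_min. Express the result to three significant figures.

λ ≈ 65.2

I = a⁴/12 = 156⁴/12 = 4.935×10^7 mm⁴
A = 2.434×10^4 mm²;  r_min = √(I/A) = √(4.935×10^7/2.434×10^4) = 45.03 mm
L_e = K·L = 0.5 × 5.87 m = 2.935 m = 2935.0 mm
λ = L_e / r_min = 2935.0 / 45.03 = 65.2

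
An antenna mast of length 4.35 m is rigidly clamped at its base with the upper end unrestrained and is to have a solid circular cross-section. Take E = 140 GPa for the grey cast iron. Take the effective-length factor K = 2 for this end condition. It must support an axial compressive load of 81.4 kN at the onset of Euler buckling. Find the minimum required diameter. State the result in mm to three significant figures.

d ≈ 97.6 mm

L_e = K·L = 2 × 4.35 = 8.700 m
Required I = P_cr·L_e²/(π²E) = 8.140×10^4 × 8.700² / (π² × 1.40×10^11) = 4.459×10^-6 m⁴
I_req = 4.459×10^6 mm⁴
Solid circle: I = πd⁴/64  ⇒  d = (64I/π)^(1/4) = (64×4.459×10^6/π)^(1/4) = 97.6 mm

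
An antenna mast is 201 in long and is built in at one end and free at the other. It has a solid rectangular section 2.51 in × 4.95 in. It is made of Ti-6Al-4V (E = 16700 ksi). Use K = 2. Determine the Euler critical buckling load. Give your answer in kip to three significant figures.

Buckling occurs about the weak axis: I_min = h·b³/12 with b = 2.51 in (the shorter side).
I_min = 4.95×2.51³/12 = 6.523 in⁴
Effective length L_e = K·L = 2 × 201 = 402.0 in
P_cr = π²EI / L_e² = π² × 16700×10³ × 6.523 / 402.0² = 6.653×10^3 lb

P_cr ≈ 6.65 kip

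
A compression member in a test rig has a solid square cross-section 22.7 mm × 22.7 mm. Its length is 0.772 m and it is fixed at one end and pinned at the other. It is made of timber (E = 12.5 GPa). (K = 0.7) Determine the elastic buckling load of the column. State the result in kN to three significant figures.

I = a⁴/12 = 22.7⁴/12 = 2.213×10^4 mm⁴
I = 2.213×10^4 mm⁴ = 2.213×10^-8 m⁴
Effective length L_e = K·L = 0.7 × 0.772 = 0.5404 m
P_cr = π²EI / L_e² = π² × 12.5×10⁹ × 2.213×10^-8 / 0.5404² = 9.348×10^3 N

P_cr ≈ 9.35 kN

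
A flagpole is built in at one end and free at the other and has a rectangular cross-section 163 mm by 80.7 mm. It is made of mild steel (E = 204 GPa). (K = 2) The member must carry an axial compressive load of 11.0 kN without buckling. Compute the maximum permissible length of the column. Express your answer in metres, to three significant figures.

L_max ≈ 18.1 m

Buckling occurs about the weak axis: I_min = h·b³/12 with b = 80.7 mm (the shorter side).
I_min = 163×80.7³/12 = 7.139×10^6 mm⁴
I = 7.139×10^-6 m⁴
At the buckling limit P_cr = P = 1.100×10^4 N
From P_cr = π²EI/(K·L)²:  L = (1/K)·√(π²EI/P_cr) = (1/2)·√(π²×2.04×10^11×7.139×10^-6/1.100×10^4)
L = 18.1 m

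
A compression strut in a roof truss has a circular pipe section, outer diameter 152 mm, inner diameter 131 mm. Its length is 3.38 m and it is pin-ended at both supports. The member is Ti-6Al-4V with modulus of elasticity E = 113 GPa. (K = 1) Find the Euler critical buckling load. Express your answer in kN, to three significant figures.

d_o = 152 mm, d_i = 131 mm
I = π(d_o⁴ − d_i⁴)/64 = π(152⁴ − 131.0⁴)/64 = 1.175×10^7 mm⁴
I = 1.175×10^7 mm⁴ = 1.175×10^-5 m⁴
Effective length L_e = K·L = 1 × 3.38 = 3.380 m
P_cr = π²EI / L_e² = π² × 113×10⁹ × 1.175×10^-5 / 3.380² = 1.147×10^6 N

P_cr ≈ 1150 kN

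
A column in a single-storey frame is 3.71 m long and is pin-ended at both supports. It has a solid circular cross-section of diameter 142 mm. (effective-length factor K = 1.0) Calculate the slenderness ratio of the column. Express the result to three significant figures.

λ ≈ 105

For a solid circle r = d/4 = 142/4 = 35.50 mm
L_e = K·L = 1 × 3.71 m = 3.710 m = 3710.0 mm
λ = L_e / r_min = 3710.0 / 35.50 = 105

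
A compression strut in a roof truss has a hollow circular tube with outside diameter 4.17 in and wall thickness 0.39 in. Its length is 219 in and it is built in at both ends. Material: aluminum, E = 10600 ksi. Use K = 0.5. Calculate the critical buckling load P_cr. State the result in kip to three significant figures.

P_cr ≈ 72.9 kip

Inner diameter d_i = 4.17 − 2×0.39 = 3.390 in
I = π(d_o⁴ − d_i⁴)/64 = π(4.17⁴ − 3.390⁴)/64 = 8.360 in⁴
Effective length L_e = K·L = 0.5 × 219 = 109.5 in
P_cr = π²EI / L_e² = π² × 10600×10³ × 8.360 / 109.5² = 7.294×10^4 lb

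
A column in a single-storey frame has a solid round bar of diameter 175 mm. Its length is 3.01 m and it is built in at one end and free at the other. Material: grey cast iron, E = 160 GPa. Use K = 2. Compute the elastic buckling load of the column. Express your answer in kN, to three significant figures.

P_cr ≈ 2010 kN

I = πd⁴/64 = π×175⁴/64 = 4.604×10^7 mm⁴
I = 4.604×10^7 mm⁴ = 4.604×10^-5 m⁴
Effective length L_e = K·L = 2 × 3.01 = 6.020 m
P_cr = π²EI / L_e² = π² × 160×10⁹ × 4.604×10^-5 / 6.020² = 2.006×10^6 N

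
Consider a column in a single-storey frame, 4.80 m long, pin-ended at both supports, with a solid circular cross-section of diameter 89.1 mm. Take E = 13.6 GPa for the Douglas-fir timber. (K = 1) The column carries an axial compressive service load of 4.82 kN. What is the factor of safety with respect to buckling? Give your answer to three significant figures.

I = πd⁴/64 = π×89.1⁴/64 = 3.094×10^6 mm⁴
I = 3.094×10^6 mm⁴ = 3.094×10^-6 m⁴
Effective length L_e = K·L = 1 × 4.80 = 4.800 m
P_cr = π²EI / L_e² = π² × 13.6×10⁹ × 3.094×10^-6 / 4.800² = 1.802×10^4 N
Factor of safety n = P_cr / P = 18.023 / 4.82 = 3.74

n ≈ 3.74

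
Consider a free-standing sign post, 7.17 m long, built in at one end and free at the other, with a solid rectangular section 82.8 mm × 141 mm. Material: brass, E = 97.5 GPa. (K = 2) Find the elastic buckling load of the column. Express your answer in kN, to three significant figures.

Buckling occurs about the weak axis: I_min = h·b³/12 with b = 82.8 mm (the shorter side).
I_min = 141×82.8³/12 = 6.670×10^6 mm⁴
I = 6.670×10^6 mm⁴ = 6.670×10^-6 m⁴
Effective length L_e = K·L = 2 × 7.17 = 14.34 m
P_cr = π²EI / L_e² = π² × 97.5×10⁹ × 6.670×10^-6 / 14.34² = 3.121×10^4 N

P_cr ≈ 31.2 kN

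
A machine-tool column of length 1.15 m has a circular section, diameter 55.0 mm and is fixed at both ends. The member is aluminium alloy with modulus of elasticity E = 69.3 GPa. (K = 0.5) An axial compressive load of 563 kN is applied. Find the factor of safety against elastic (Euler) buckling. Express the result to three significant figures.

n ≈ 1.65

I = πd⁴/64 = π×55.0⁴/64 = 4.492×10^5 mm⁴
I = 4.492×10^5 mm⁴ = 4.492×10^-7 m⁴
Effective length L_e = K·L = 0.5 × 1.15 = 0.5750 m
P_cr = π²EI / L_e² = π² × 69.3×10⁹ × 4.492×10^-7 / 0.5750² = 9.292×10^5 N
Factor of safety n = P_cr / P = 929.22 / 563 = 1.65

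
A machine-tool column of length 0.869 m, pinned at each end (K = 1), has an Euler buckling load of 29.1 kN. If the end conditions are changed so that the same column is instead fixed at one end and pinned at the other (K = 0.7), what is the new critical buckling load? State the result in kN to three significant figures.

P_cr ≈ 59.4 kN

P_cr ∝ 1/K², so P_cr,new = P_cr,old × (K_old/K_new)² = 29.1 × (1/0.7)²
= 29.1 × 2.041 = 59.4 kN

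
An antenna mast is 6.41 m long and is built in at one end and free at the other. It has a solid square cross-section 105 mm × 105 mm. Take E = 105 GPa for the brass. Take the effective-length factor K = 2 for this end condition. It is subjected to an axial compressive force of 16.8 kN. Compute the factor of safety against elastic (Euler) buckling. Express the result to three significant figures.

I = a⁴/12 = 105⁴/12 = 1.013×10^7 mm⁴
I = 1.013×10^7 mm⁴ = 1.013×10^-5 m⁴
Effective length L_e = K·L = 2 × 6.41 = 12.82 m
P_cr = π²EI / L_e² = π² × 105×10⁹ × 1.013×10^-5 / 12.82² = 6.387×10^4 N
Factor of safety n = P_cr / P = 63.869 / 16.8 = 3.80

n ≈ 3.80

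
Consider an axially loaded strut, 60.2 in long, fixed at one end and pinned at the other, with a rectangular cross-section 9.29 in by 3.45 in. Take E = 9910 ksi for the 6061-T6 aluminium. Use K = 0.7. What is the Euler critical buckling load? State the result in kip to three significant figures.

Buckling occurs about the weak axis: I_min = h·b³/12 with b = 3.45 in (the shorter side).
I_min = 9.29×3.45³/12 = 31.79 in⁴
Effective length L_e = K·L = 0.7 × 60.2 = 42.14 in
P_cr = π²EI / L_e² = π² × 9910×10³ × 31.79 / 42.14² = 1.751×10^6 lb

P_cr ≈ 1750 kip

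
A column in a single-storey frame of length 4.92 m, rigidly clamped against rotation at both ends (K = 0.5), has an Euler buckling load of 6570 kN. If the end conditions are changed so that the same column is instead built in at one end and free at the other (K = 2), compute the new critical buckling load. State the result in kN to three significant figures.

P_cr ≈ 411 kN

P_cr ∝ 1/K², so P_cr,new = P_cr,old × (K_old/K_new)² = 6570 × (0.5/2)²
= 6570 × 0.06250 = 411 kN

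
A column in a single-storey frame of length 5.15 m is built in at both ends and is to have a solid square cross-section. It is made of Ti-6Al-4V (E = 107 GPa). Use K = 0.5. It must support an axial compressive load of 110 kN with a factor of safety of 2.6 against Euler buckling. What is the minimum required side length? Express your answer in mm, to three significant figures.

a ≈ 68.1 mm

Required P_cr = n·P = 2.6 × 110 = 286.0 kN
L_e = K·L = 0.5 × 5.15 = 2.575 m
Required I = P_cr·L_e²/(π²E) = 2.860×10^5 × 2.575² / (π² × 1.07×10^11) = 1.796×10^-6 m⁴
I_req = 1.796×10^6 mm⁴
Solid square: I = a⁴/12  ⇒  a = (12I)^(1/4) = (12×1.796×10^6)^(1/4) = 68.1 mm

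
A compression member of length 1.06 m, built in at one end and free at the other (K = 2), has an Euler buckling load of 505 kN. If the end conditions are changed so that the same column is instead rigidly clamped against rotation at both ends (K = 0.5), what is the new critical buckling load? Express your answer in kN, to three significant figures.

P_cr ∝ 1/K², so P_cr,new = P_cr,old × (K_old/K_new)² = 505 × (2/0.5)²
= 505 × 16.00 = 8080 kN

P_cr ≈ 8080 kN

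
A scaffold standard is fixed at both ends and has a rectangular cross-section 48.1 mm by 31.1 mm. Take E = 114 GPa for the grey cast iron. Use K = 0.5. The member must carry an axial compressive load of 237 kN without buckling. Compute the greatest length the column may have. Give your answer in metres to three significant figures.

L_max ≈ 1.51 m

Buckling occurs about the weak axis: I_min = h·b³/12 with b = 31.1 mm (the shorter side).
I_min = 48.1×31.1³/12 = 1.206×10^5 mm⁴
I = 1.206×10^-7 m⁴
At the buckling limit P_cr = P = 2.370×10^5 N
From P_cr = π²EI/(K·L)²:  L = (1/K)·√(π²EI/P_cr) = (1/0.5)·√(π²×1.14×10^11×1.206×10^-7/2.370×10^5)
L = 1.51 m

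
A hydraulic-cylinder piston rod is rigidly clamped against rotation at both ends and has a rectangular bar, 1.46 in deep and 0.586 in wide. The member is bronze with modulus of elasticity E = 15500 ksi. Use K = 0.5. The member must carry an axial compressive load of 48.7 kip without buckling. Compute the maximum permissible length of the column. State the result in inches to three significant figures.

Buckling occurs about the weak axis: I_min = h·b³/12 with b = 0.586 in (the shorter side).
I_min = 1.46×0.586³/12 = 2.448×10^-2 in⁴
At the buckling limit P_cr = P = 4.870×10^4 lb
From P_cr = π²EI/(K·L)²:  L = (1/K)·√(π²EI/P_cr) = (1/0.5)·√(π²×1.55×10^7×2.448×10^-2/4.870×10^4)
L = 17.5 in

L_max ≈ 17.5 in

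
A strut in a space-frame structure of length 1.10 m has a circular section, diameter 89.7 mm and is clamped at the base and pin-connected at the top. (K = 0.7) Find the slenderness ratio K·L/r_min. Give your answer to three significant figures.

λ ≈ 34.3

For a solid circle r = d/4 = 89.7/4 = 22.42 mm
L_e = K·L = 0.7 × 1.10 m = 0.7700 m = 770.00 mm
λ = L_e / r_min = 770.00 / 22.43 = 34.3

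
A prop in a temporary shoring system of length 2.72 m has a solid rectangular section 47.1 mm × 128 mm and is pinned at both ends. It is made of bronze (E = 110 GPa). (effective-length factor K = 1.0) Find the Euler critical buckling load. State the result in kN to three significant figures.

P_cr ≈ 164 kN

Buckling occurs about the weak axis: I_min = h·b³/12 with b = 47.1 mm (the shorter side).
I_min = 128×47.1³/12 = 1.115×10^6 mm⁴
I = 1.115×10^6 mm⁴ = 1.115×10^-6 m⁴
Effective length L_e = K·L = 1 × 2.72 = 2.720 m
P_cr = π²EI / L_e² = π² × 110×10⁹ × 1.115×10^-6 / 2.720² = 1.635×10^5 N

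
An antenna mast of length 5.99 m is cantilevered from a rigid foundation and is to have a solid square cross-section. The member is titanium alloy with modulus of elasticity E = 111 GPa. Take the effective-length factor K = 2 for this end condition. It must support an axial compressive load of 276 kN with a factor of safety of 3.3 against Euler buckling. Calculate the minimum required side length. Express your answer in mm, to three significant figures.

Required P_cr = n·P = 3.3 × 276 = 910.8 kN
L_e = K·L = 2 × 5.99 = 11.98 m
Required I = P_cr·L_e²/(π²E) = 9.108×10^5 × 11.98² / (π² × 1.11×10^11) = 1.193×10^-4 m⁴
I_req = 1.193×10^8 mm⁴
Solid square: I = a⁴/12  ⇒  a = (12I)^(1/4) = (12×1.193×10^8)^(1/4) = 195 mm

a ≈ 195 mm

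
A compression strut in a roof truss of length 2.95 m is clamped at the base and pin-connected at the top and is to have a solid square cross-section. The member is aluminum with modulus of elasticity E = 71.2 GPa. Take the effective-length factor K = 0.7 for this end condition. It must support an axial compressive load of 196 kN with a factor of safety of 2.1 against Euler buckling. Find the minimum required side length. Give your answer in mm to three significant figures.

a ≈ 74.0 mm

Required P_cr = n·P = 2.1 × 196 = 411.6 kN
L_e = K·L = 0.7 × 2.95 = 2.065 m
Required I = P_cr·L_e²/(π²E) = 4.116×10^5 × 2.065² / (π² × 7.12×10^10) = 2.498×10^-6 m⁴
I_req = 2.498×10^6 mm⁴
Solid square: I = a⁴/12  ⇒  a = (12I)^(1/4) = (12×2.498×10^6)^(1/4) = 74.0 mm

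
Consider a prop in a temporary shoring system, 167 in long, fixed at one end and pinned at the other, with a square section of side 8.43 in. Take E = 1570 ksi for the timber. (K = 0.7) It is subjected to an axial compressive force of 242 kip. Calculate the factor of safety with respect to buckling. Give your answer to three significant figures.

n ≈ 1.97

I = a⁴/12 = 8.43⁴/12 = 420.9 in⁴
Effective length L_e = K·L = 0.7 × 167 = 116.9 in
P_cr = π²EI / L_e² = π² × 1570×10³ × 420.9 / 116.9² = 4.772×10^5 lb
Factor of safety n = P_cr / P = 477.20 / 242 = 1.97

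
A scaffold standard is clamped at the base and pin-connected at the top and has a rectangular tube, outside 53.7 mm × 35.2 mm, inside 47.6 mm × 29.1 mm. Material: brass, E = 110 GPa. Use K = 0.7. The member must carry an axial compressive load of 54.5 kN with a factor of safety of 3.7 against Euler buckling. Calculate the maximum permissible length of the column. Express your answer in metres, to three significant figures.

L_max ≈ 1.03 m

Weak-axis I_min = (h_o·b_o³ − h_i·b_i³)/12 with b_o = 35.2, b_i = 29.10 mm (shorter outer/inner sides).
I_min = (53.7×35.2³ − 47.60×29.10³)/12 = 9.743×10^4 mm⁴
I = 9.743×10^-8 m⁴
Required critical load P_cr = n·P = 3.7 × 54.5 = 201.6 kN = 2.017×10^5 N
From P_cr = π²EI/(K·L)²:  L = (1/K)·√(π²EI/P_cr) = (1/0.7)·√(π²×1.10×10^11×9.743×10^-8/2.017×10^5)
L = 1.03 m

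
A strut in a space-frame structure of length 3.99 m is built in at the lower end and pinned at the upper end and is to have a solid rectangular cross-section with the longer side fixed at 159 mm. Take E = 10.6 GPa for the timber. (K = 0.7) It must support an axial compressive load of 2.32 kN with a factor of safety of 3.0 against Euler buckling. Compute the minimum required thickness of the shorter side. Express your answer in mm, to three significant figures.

b ≈ 34.0 mm

Required P_cr = n·P = 3.0 × 2.32 = 6.960 kN
L_e = K·L = 0.7 × 3.99 = 2.793 m
Required I = P_cr·L_e²/(π²E) = 6.960×10^3 × 2.793² / (π² × 1.06×10^10) = 5.190×10^-7 m⁴
I_req = 5.190×10^5 mm⁴
Rectangle, weak axis: I_min = h·b³/12 with h = 159 mm fixed  ⇒  b = (12I/h)^(1/3) = 34.0 mm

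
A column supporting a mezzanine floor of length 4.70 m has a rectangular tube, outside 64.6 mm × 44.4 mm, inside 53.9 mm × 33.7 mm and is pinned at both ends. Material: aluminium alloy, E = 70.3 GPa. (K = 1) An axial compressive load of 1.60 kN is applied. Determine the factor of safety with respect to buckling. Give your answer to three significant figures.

n ≈ 5.88

Weak-axis I_min = (h_o·b_o³ − h_i·b_i³)/12 with b_o = 44.4, b_i = 33.70 mm (shorter outer/inner sides).
I_min = (64.6×44.4³ − 53.90×33.70³)/12 = 2.993×10^5 mm⁴
I = 2.993×10^5 mm⁴ = 2.993×10^-7 m⁴
Effective length L_e = K·L = 1 × 4.70 = 4.700 m
P_cr = π²EI / L_e² = π² × 70.3×10⁹ × 2.993×10^-7 / 4.700² = 9.400×10^3 N
Factor of safety n = P_cr / P = 9.4004 / 1.60 = 5.88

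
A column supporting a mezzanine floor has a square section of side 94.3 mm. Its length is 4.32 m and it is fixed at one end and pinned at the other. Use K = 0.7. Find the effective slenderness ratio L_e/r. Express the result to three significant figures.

λ ≈ 111

I = a⁴/12 = 94.3⁴/12 = 6.590×10^6 mm⁴
A = 8.892×10^3 mm²;  r_min = √(I/A) = √(6.590×10^6/8.892×10^3) = 27.22 mm
L_e = K·L = 0.7 × 4.32 m = 3.024 m = 3024.0 mm
λ = L_e / r_min = 3024.0 / 27.22 = 111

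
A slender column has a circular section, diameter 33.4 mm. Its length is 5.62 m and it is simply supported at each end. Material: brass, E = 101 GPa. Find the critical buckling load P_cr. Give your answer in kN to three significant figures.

P_cr ≈ 1.93 kN

I = πd⁴/64 = π×33.4⁴/64 = 6.109×10^4 mm⁴
I = 6.109×10^4 mm⁴ = 6.109×10^-8 m⁴
Effective length L_e = K·L = 1 × 5.62 = 5.620 m
P_cr = π²EI / L_e² = π² × 101×10⁹ × 6.109×10^-8 / 5.620² = 1.928×10^3 N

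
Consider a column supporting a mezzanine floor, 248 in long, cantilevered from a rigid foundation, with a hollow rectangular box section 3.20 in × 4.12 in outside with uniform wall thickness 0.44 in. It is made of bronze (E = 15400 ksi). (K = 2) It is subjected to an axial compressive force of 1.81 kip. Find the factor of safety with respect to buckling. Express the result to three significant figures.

n ≈ 2.69

Inner dimensions: h_i = 4.12 − 2×0.44 = 3.240 in, b_i = 3.20 − 2×0.44 = 2.320 in
Weak-axis I_min = (h_o·b_o³ − h_i·b_i³)/12 with b_o = 3.20, b_i = 2.320 in (shorter outer/inner sides).
I_min = (4.12×3.20³ − 3.240×2.320³)/12 = 7.879 in⁴
Effective length L_e = K·L = 2 × 248 = 496.0 in
P_cr = π²EI / L_e² = π² × 15400×10³ × 7.879 / 496.0² = 4.868×10^3 lb
Factor of safety n = P_cr / P = 4.8676 / 1.81 = 2.69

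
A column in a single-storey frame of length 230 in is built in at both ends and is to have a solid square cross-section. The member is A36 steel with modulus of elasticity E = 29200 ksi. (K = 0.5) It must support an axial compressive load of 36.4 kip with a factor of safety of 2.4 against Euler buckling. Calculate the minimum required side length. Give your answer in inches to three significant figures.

a ≈ 2.63 in

Required P_cr = n·P = 2.4 × 36.4 = 87.36 kip
L_e = K·L = 0.5 × 230 = 115.0 in
Required I = P_cr·L_e²/(π²E) = 8.736×10^4 × 115.0² / (π² × 2.92×10^7) = 4.009 in⁴
Solid square: I = a⁴/12  ⇒  a = (12I)^(1/4) = (12×4.009)^(1/4) = 2.63 in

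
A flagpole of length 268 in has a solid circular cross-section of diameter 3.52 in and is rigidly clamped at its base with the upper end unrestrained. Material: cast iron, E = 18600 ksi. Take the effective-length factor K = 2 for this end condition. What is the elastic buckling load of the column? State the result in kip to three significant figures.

I = πd⁴/64 = π×3.52⁴/64 = 7.536 in⁴
Effective length L_e = K·L = 2 × 268 = 536.0 in
P_cr = π²EI / L_e² = π² × 18600×10³ × 7.536 / 536.0² = 4.815×10^3 lb

P_cr ≈ 4.82 kip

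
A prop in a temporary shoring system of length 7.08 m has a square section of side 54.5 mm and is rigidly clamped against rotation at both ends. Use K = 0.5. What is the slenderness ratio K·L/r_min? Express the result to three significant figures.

For a square r = a/√12 = 54.5/√12 = 15.73 mm
L_e = K·L = 0.5 × 7.08 m = 3.540 m = 3540.0 mm
λ = L_e / r_min = 3540.0 / 15.73 = 225

λ ≈ 225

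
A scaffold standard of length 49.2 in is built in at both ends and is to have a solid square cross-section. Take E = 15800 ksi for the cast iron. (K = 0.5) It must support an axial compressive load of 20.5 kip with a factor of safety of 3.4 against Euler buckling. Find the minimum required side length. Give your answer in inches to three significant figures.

Required P_cr = n·P = 3.4 × 20.5 = 69.70 kip
L_e = K·L = 0.5 × 49.2 = 24.60 in
Required I = P_cr·L_e²/(π²E) = 6.970×10^4 × 24.60² / (π² × 1.58×10^7) = 0.2705 in⁴
Solid square: I = a⁴/12  ⇒  a = (12I)^(1/4) = (12×0.2705)^(1/4) = 1.34 in

a ≈ 1.34 in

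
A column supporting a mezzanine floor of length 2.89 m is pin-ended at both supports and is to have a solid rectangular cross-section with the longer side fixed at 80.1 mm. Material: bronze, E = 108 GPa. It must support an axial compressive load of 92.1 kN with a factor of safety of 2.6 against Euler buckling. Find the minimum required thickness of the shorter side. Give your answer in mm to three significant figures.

Required P_cr = n·P = 2.6 × 92.1 = 239.5 kN
L_e = K·L = 1 × 2.89 = 2.890 m
Required I = P_cr·L_e²/(π²E) = 2.395×10^5 × 2.890² / (π² × 1.08×10^11) = 1.876×10^-6 m⁴
I_req = 1.876×10^6 mm⁴
Rectangle, weak axis: I_min = h·b³/12 with h = 80.1 mm fixed  ⇒  b = (12I/h)^(1/3) = 65.5 mm

b ≈ 65.5 mm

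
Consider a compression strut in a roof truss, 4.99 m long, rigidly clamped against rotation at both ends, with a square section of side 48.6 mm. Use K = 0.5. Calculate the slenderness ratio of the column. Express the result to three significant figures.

I = a⁴/12 = 48.6⁴/12 = 4.649×10^5 mm⁴
A = 2.362×10^3 mm²;  r_min = √(I/A) = √(4.649×10^5/2.362×10^3) = 14.03 mm
L_e = K·L = 0.5 × 4.99 m = 2.495 m = 2495.0 mm
λ = L_e / r_min = 2495.0 / 14.03 = 178

λ ≈ 178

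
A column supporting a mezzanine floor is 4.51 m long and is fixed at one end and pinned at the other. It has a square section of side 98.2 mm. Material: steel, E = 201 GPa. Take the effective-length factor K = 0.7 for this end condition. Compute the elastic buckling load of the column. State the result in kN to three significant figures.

I = a⁴/12 = 98.2⁴/12 = 7.749×10^6 mm⁴
I = 7.749×10^6 mm⁴ = 7.749×10^-6 m⁴
Effective length L_e = K·L = 0.7 × 4.51 = 3.157 m
P_cr = π²EI / L_e² = π² × 201×10⁹ × 7.749×10^-6 / 3.157² = 1.542×10^6 N

P_cr ≈ 1540 kN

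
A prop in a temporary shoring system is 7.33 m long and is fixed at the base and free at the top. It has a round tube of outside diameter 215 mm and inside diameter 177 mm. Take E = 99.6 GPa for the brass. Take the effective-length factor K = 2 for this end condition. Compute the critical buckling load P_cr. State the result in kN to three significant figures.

P_cr ≈ 259 kN

d_o = 215 mm, d_i = 177 mm
I = π(d_o⁴ − d_i⁴)/64 = π(215⁴ − 177.0⁴)/64 = 5.671×10^7 mm⁴
I = 5.671×10^7 mm⁴ = 5.671×10^-5 m⁴
Effective length L_e = K·L = 2 × 7.33 = 14.66 m
P_cr = π²EI / L_e² = π² × 99.6×10⁹ × 5.671×10^-5 / 14.66² = 2.594×10^5 N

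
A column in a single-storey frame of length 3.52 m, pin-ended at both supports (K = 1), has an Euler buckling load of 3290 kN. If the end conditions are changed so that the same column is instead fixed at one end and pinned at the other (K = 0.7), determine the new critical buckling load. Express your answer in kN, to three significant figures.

P_cr ∝ 1/K², so P_cr,new = P_cr,old × (K_old/K_new)² = 3290 × (1/0.7)²
= 3290 × 2.041 = 6710 kN

P_cr ≈ 6710 kN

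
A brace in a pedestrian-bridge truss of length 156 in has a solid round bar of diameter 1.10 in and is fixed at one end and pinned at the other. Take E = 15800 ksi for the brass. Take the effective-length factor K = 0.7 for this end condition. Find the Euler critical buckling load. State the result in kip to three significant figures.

I = πd⁴/64 = π×1.10⁴/64 = 7.187×10^-2 in⁴
Effective length L_e = K·L = 0.7 × 156 = 109.2 in
P_cr = π²EI / L_e² = π² × 15800×10³ × 7.187×10^-2 / 109.2² = 939.8 lb

P_cr ≈ 0.940 kip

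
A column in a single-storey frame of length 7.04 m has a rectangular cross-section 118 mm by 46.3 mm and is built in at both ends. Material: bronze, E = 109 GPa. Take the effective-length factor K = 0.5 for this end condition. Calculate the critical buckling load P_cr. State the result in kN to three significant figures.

P_cr ≈ 84.7 kN

Buckling occurs about the weak axis: I_min = h·b³/12 with b = 46.3 mm (the shorter side).
I_min = 118×46.3³/12 = 9.760×10^5 mm⁴
I = 9.760×10^5 mm⁴ = 9.760×10^-7 m⁴
Effective length L_e = K·L = 0.5 × 7.04 = 3.520 m
P_cr = π²EI / L_e² = π² × 109×10⁹ × 9.760×10^-7 / 3.520² = 8.474×10^4 N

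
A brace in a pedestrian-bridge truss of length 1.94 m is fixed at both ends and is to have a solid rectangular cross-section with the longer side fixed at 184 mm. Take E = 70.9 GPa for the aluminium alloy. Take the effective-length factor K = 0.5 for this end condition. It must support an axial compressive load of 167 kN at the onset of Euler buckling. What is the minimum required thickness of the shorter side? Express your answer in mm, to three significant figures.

L_e = K·L = 0.5 × 1.94 = 0.9700 m
Required I = P_cr·L_e²/(π²E) = 1.670×10^5 × 0.9700² / (π² × 7.09×10^10) = 2.246×10^-7 m⁴
I_req = 2.246×10^5 mm⁴
Rectangle, weak axis: I_min = h·b³/12 with h = 184 mm fixed  ⇒  b = (12I/h)^(1/3) = 24.5 mm

b ≈ 24.5 mm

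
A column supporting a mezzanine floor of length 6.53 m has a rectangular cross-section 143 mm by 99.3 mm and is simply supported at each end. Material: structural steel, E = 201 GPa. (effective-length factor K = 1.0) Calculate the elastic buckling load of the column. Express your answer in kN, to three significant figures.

P_cr ≈ 543 kN

Buckling occurs about the weak axis: I_min = h·b³/12 with b = 99.3 mm (the shorter side).
I_min = 143×99.3³/12 = 1.167×10^7 mm⁴
I = 1.167×10^7 mm⁴ = 1.167×10^-5 m⁴
Effective length L_e = K·L = 1 × 6.53 = 6.530 m
P_cr = π²EI / L_e² = π² × 201×10⁹ × 1.167×10^-5 / 6.530² = 5.428×10^5 N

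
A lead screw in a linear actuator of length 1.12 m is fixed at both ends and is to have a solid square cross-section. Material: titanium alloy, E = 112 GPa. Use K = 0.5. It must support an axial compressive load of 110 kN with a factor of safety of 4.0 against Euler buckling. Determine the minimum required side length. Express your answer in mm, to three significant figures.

Required P_cr = n·P = 4.0 × 110 = 440.0 kN
L_e = K·L = 0.5 × 1.12 = 0.5600 m
Required I = P_cr·L_e²/(π²E) = 4.400×10^5 × 0.5600² / (π² × 1.12×10^11) = 1.248×10^-7 m⁴
I_req = 1.248×10^5 mm⁴
Solid square: I = a⁴/12  ⇒  a = (12I)^(1/4) = (12×1.248×10^5)^(1/4) = 35.0 mm

a ≈ 35.0 mm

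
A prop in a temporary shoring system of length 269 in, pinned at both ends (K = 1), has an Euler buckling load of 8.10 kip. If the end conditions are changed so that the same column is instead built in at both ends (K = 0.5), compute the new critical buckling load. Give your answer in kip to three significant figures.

P_cr ∝ 1/K², so P_cr,new = P_cr,old × (K_old/K_new)² = 8.10 × (1/0.5)²
= 8.10 × 4.000 = 32.4 kip

P_cr ≈ 32.4 kip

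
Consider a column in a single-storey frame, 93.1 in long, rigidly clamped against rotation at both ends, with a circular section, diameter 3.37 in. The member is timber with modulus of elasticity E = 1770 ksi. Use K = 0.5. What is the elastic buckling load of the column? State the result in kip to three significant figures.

P_cr ≈ 51.0 kip

I = πd⁴/64 = π×3.37⁴/64 = 6.331 in⁴
Effective length L_e = K·L = 0.5 × 93.1 = 46.55 in
P_cr = π²EI / L_e² = π² × 1770×10³ × 6.331 / 46.55² = 5.104×10^4 lb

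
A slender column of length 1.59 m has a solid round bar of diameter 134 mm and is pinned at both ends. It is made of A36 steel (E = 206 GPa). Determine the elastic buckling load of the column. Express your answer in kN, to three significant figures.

P_cr ≈ 12700 kN

I = πd⁴/64 = π×134⁴/64 = 1.583×10^7 mm⁴
I = 1.583×10^7 mm⁴ = 1.583×10^-5 m⁴
Effective length L_e = K·L = 1 × 1.59 = 1.590 m
P_cr = π²EI / L_e² = π² × 206×10⁹ × 1.583×10^-5 / 1.590² = 1.273×10^7 N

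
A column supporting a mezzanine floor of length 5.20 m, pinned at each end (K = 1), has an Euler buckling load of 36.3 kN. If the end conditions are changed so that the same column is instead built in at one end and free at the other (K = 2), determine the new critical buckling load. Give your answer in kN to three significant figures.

P_cr ∝ 1/K², so P_cr,new = P_cr,old × (K_old/K_new)² = 36.3 × (1/2)²
= 36.3 × 0.2500 = 9.07 kN

P_cr ≈ 9.07 kN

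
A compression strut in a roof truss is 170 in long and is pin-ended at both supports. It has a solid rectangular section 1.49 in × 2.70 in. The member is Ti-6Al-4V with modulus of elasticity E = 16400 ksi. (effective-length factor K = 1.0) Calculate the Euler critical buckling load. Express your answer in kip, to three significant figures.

Buckling occurs about the weak axis: I_min = h·b³/12 with b = 1.49 in (the shorter side).
I_min = 2.70×1.49³/12 = 0.7443 in⁴
Effective length L_e = K·L = 1 × 170 = 170.0 in
P_cr = π²EI / L_e² = π² × 16400×10³ × 0.7443 / 170.0² = 4.169×10^3 lb

P_cr ≈ 4.17 kip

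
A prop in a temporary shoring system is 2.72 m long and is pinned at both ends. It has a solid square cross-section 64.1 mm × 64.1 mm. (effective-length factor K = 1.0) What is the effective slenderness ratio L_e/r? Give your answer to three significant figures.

λ ≈ 147

For a square r = a/√12 = 64.1/√12 = 18.50 mm
L_e = K·L = 1 × 2.72 m = 2.720 m = 2720.0 mm
λ = L_e / r_min = 2720.0 / 18.50 = 147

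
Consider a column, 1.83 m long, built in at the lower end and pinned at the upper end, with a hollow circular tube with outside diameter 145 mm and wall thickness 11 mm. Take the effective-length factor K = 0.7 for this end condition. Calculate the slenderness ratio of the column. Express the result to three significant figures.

λ ≈ 26.9

Inner diameter d_i = 145 − 2×11 = 123.0 mm
I = π(d_o⁴ − d_i⁴)/64 = π(145⁴ − 123.0⁴)/64 = 1.046×10^7 mm⁴
A = 4.631×10^3 mm²;  r_min = √(I/A) = √(1.046×10^7/4.631×10^3) = 47.54 mm
L_e = K·L = 0.7 × 1.83 m = 1.281 m = 1281.0 mm
λ = L_e / r_min = 1281.0 / 47.54 = 26.9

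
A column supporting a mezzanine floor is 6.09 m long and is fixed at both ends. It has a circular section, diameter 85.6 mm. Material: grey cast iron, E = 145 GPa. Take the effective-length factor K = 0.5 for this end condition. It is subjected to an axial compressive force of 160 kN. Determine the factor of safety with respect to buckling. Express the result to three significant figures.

n ≈ 2.54

I = πd⁴/64 = π×85.6⁴/64 = 2.636×10^6 mm⁴
I = 2.636×10^6 mm⁴ = 2.636×10^-6 m⁴
Effective length L_e = K·L = 0.5 × 6.09 = 3.045 m
P_cr = π²EI / L_e² = π² × 145×10⁹ × 2.636×10^-6 / 3.045² = 4.068×10^5 N
Factor of safety n = P_cr / P = 406.78 / 160 = 2.54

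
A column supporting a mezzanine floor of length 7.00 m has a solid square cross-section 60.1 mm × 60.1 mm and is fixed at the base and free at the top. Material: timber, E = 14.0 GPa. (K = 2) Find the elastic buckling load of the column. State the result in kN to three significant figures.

P_cr ≈ 0.766 kN

I = a⁴/12 = 60.1⁴/12 = 1.087×10^6 mm⁴
I = 1.087×10^6 mm⁴ = 1.087×10^-6 m⁴
Effective length L_e = K·L = 2 × 7.00 = 14.00 m
P_cr = π²EI / L_e² = π² × 14.0×10⁹ × 1.087×10^-6 / 14.00² = 766.5 N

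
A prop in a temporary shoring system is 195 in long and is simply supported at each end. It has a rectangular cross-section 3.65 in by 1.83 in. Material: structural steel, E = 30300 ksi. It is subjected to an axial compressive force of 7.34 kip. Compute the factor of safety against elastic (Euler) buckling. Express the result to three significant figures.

n ≈ 2.00

Buckling occurs about the weak axis: I_min = h·b³/12 with b = 1.83 in (the shorter side).
I_min = 3.65×1.83³/12 = 1.864 in⁴
Effective length L_e = K·L = 1 × 195 = 195.0 in
P_cr = π²EI / L_e² = π² × 30300×10³ × 1.864 / 195.0² = 1.466×10^4 lb
Factor of safety n = P_cr / P = 14.660 / 7.34 = 2.00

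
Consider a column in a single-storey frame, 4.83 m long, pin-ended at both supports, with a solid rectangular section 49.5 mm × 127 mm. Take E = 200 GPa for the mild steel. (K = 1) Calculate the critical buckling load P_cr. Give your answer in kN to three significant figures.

P_cr ≈ 109 kN

Buckling occurs about the weak axis: I_min = h·b³/12 with b = 49.5 mm (the shorter side).
I_min = 127×49.5³/12 = 1.284×10^6 mm⁴
I = 1.284×10^6 mm⁴ = 1.284×10^-6 m⁴
Effective length L_e = K·L = 1 × 4.83 = 4.830 m
P_cr = π²EI / L_e² = π² × 200×10⁹ × 1.284×10^-6 / 4.830² = 1.086×10^5 N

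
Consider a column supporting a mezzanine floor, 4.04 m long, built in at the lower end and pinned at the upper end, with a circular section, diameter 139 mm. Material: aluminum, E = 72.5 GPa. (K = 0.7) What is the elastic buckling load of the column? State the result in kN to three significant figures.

I = πd⁴/64 = π×139⁴/64 = 1.832×10^7 mm⁴
I = 1.832×10^7 mm⁴ = 1.832×10^-5 m⁴
Effective length L_e = K·L = 0.7 × 4.04 = 2.828 m
P_cr = π²EI / L_e² = π² × 72.5×10⁹ × 1.832×10^-5 / 2.828² = 1.639×10^6 N

P_cr ≈ 1640 kN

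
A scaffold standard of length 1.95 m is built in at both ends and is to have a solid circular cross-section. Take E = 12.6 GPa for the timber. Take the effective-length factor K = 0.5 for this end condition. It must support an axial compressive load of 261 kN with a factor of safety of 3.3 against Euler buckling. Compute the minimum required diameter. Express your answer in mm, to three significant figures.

d ≈ 108 mm

Required P_cr = n·P = 3.3 × 261 = 861.3 kN
L_e = K·L = 0.5 × 1.95 = 0.9750 m
Required I = P_cr·L_e²/(π²E) = 8.613×10^5 × 0.9750² / (π² × 1.26×10^10) = 6.584×10^-6 m⁴
I_req = 6.584×10^6 mm⁴
Solid circle: I = πd⁴/64  ⇒  d = (64I/π)^(1/4) = (64×6.584×10^6/π)^(1/4) = 108 mm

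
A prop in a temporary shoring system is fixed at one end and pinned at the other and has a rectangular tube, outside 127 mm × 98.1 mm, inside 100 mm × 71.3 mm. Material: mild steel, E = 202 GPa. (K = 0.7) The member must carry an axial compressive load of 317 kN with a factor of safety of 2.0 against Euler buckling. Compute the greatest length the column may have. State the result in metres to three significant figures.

L_max ≈ 6.69 m

Weak-axis I_min = (h_o·b_o³ − h_i·b_i³)/12 with b_o = 98.1, b_i = 71.30 mm (shorter outer/inner sides).
I_min = (127×98.1³ − 100.0×71.30³)/12 = 6.971×10^6 mm⁴
I = 6.971×10^-6 m⁴
Required critical load P_cr = n·P = 2.0 × 317 = 634.0 kN = 6.340×10^5 N
From P_cr = π²EI/(K·L)²:  L = (1/K)·√(π²EI/P_cr) = (1/0.7)·√(π²×2.02×10^11×6.971×10^-6/6.340×10^5)
L = 6.69 m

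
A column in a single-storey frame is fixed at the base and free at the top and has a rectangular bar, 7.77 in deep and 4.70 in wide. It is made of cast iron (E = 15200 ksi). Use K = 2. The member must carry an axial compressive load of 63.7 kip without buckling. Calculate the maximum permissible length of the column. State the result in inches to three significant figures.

L_max ≈ 199 in

Buckling occurs about the weak axis: I_min = h·b³/12 with b = 4.70 in (the shorter side).
I_min = 7.77×4.70³/12 = 67.23 in⁴
At the buckling limit P_cr = P = 6.370×10^4 lb
From P_cr = π²EI/(K·L)²:  L = (1/K)·√(π²EI/P_cr) = (1/2)·√(π²×1.52×10^7×67.23/6.370×10^4)
L = 199 in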